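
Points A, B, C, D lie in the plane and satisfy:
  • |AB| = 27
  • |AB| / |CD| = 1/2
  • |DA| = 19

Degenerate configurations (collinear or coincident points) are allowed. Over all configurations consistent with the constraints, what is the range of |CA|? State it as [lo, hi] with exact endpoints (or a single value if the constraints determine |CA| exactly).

|AB| ∈ {27}
|AD| ∈ {19}
|CD| ∈ {54}
|BD| ∈ [8, 46]
|AC| ∈ [35, 73]
|BC| ∈ [8, 100]

|CA| ∈ [35, 73]  (≈ [35.0000, 73.0000])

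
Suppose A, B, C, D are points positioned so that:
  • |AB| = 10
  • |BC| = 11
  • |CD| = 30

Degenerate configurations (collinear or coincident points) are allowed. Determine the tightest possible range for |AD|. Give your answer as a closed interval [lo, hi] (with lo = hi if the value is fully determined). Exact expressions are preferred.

|AB| ∈ {10}
|BC| ∈ {11}
|CD| ∈ {30}
|AC| ∈ [1, 21]
|BD| ∈ [19, 41]
|AD| ∈ [9, 51]

|AD| ∈ [9, 51]  (≈ [9.0000, 51.0000])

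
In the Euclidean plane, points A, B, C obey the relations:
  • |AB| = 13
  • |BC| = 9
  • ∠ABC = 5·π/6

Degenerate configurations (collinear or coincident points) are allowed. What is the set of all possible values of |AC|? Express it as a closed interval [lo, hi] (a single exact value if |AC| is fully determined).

|AB| ∈ {13}
|BC| ∈ {9}
|AC| ∈ {√(117·√(3) + 250)}

|AC| = √(117·√(3) + 250)  (≈ 21.2756)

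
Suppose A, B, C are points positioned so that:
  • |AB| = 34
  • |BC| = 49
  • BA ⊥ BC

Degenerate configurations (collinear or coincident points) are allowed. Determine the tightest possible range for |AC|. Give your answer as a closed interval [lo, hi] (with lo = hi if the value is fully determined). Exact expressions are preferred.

|AB| ∈ {34}
|BC| ∈ {49}
|AC| ∈ {√(3557)}

|AC| = √(3557)  (≈ 59.6406)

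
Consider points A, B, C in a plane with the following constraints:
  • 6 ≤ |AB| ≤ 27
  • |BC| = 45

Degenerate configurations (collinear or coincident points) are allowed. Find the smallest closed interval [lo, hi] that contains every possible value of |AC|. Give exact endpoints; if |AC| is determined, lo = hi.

|AC| ∈ [18, 72]  (≈ [18.0000, 72.0000])

|AB| ∈ [6, 27]
|BC| ∈ {45}
|AC| ∈ [18, 72]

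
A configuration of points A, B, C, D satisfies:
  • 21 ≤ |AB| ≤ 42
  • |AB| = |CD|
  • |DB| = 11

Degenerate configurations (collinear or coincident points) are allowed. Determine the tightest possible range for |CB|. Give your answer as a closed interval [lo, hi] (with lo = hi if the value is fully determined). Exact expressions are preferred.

|CB| ∈ [10, 53]  (≈ [10.0000, 53.0000])

|AB| ∈ [21, 42]
|BD| ∈ {11}
|CD| ∈ [21, 42]
|AD| ∈ [10, 53]
|BC| ∈ [10, 53]
|AC| ∈ [0, 95]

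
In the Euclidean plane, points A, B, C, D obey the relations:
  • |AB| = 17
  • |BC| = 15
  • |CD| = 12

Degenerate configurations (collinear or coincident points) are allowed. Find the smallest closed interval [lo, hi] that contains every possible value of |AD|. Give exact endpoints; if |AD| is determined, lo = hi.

|AB| ∈ {17}
|BC| ∈ {15}
|CD| ∈ {12}
|AC| ∈ [2, 32]
|BD| ∈ [3, 27]
|AD| ∈ [0, 44]

|AD| ∈ [0, 44]  (≈ [0.0000, 44.0000])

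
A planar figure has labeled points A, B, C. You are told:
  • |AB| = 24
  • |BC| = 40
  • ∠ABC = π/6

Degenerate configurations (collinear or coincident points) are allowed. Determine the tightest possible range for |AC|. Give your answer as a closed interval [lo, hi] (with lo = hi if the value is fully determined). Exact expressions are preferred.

|AC| = 8·√(34 - 15·√(3))  (≈ 22.6546)

|AB| ∈ {24}
|BC| ∈ {40}
|AC| ∈ {8·√(34 - 15·√(3))}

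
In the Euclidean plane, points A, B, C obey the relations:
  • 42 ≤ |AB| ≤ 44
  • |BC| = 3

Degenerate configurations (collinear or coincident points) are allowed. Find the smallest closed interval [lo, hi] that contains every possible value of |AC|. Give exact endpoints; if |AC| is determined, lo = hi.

|AC| ∈ [39, 47]  (≈ [39.0000, 47.0000])

|AB| ∈ [42, 44]
|BC| ∈ {3}
|AC| ∈ [39, 47]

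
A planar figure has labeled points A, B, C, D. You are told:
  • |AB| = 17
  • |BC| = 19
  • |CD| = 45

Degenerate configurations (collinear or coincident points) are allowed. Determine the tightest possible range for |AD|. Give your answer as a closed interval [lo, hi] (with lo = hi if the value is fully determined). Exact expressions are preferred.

|AD| ∈ [9, 81]  (≈ [9.0000, 81.0000])

|AB| ∈ {17}
|BC| ∈ {19}
|CD| ∈ {45}
|AC| ∈ [2, 36]
|BD| ∈ [26, 64]
|AD| ∈ [9, 81]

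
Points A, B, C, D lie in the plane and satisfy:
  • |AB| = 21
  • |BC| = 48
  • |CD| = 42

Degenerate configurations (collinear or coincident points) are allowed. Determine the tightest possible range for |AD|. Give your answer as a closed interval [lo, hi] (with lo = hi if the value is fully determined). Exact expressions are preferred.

|AB| ∈ {21}
|BC| ∈ {48}
|CD| ∈ {42}
|AC| ∈ [27, 69]
|BD| ∈ [6, 90]
|AD| ∈ [0, 111]

|AD| ∈ [0, 111]  (≈ [0.0000, 111.0000])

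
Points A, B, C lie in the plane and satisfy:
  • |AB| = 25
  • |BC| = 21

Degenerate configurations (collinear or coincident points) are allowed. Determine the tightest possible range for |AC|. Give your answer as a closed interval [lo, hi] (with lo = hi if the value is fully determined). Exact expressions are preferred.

|AC| ∈ [4, 46]  (≈ [4.0000, 46.0000])

|AB| ∈ {25}
|BC| ∈ {21}
|AC| ∈ [4, 46]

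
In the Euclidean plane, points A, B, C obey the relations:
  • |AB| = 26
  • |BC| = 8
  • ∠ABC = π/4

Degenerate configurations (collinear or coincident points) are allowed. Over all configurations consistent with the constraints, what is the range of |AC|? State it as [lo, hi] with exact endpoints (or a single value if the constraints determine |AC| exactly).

|AC| = 2·√(185 - 52·√(2))  (≈ 21.1150)

|AB| ∈ {26}
|BC| ∈ {8}
|AC| ∈ {2·√(185 - 52·√(2))}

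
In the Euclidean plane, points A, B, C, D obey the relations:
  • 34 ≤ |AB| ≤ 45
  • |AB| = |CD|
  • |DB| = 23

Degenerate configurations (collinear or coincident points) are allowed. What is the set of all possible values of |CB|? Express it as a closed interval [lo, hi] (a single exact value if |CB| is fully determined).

|AB| ∈ [34, 45]
|BD| ∈ {23}
|CD| ∈ [34, 45]
|AD| ∈ [11, 68]
|BC| ∈ [11, 68]
|AC| ∈ [0, 113]

|CB| ∈ [11, 68]  (≈ [11.0000, 68.0000])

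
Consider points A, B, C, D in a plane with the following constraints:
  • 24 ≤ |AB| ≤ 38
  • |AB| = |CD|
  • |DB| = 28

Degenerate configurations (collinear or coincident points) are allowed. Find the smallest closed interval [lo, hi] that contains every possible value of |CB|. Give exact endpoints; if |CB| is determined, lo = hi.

|CB| ∈ [0, 66]  (≈ [0.0000, 66.0000])

|AB| ∈ [24, 38]
|BD| ∈ {28}
|CD| ∈ [24, 38]
|AD| ∈ [0, 66]
|BC| ∈ [0, 66]
|AC| ∈ [0, 104]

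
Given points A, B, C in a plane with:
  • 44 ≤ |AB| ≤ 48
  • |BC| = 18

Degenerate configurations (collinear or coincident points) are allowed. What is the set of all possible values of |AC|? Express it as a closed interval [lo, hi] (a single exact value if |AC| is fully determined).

|AC| ∈ [26, 66]  (≈ [26.0000, 66.0000])

|AB| ∈ [44, 48]
|BC| ∈ {18}
|AC| ∈ [26, 66]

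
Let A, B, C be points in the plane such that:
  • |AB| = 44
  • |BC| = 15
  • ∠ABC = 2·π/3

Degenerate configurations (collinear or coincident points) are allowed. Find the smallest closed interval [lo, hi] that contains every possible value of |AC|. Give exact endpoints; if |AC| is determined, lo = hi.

|AC| = √(2821)  (≈ 53.1131)

|AB| ∈ {44}
|BC| ∈ {15}
|AC| ∈ {√(2821)}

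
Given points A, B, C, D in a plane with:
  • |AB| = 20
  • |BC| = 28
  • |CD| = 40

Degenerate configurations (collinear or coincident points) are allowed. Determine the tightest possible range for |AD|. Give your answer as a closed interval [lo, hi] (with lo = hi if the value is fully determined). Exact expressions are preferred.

|AD| ∈ [0, 88]  (≈ [0.0000, 88.0000])

|AB| ∈ {20}
|BC| ∈ {28}
|CD| ∈ {40}
|AC| ∈ [8, 48]
|BD| ∈ [12, 68]
|AD| ∈ [0, 88]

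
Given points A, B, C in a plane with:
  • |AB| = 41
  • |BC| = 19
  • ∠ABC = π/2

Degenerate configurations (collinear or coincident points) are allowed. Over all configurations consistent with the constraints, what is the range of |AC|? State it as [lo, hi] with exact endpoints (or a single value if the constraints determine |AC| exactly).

|AB| ∈ {41}
|BC| ∈ {19}
|AC| ∈ {√(2042)}

|AC| = √(2042)  (≈ 45.1885)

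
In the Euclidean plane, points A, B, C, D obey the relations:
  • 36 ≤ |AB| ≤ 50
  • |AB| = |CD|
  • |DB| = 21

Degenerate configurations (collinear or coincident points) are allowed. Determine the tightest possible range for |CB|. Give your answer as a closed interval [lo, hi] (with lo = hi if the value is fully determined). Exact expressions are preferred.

|CB| ∈ [15, 71]  (≈ [15.0000, 71.0000])

|AB| ∈ [36, 50]
|BD| ∈ {21}
|CD| ∈ [36, 50]
|AD| ∈ [15, 71]
|BC| ∈ [15, 71]
|AC| ∈ [0, 121]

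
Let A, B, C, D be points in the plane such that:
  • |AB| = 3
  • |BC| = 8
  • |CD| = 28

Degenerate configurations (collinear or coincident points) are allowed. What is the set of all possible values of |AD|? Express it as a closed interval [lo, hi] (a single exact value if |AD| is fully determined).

|AB| ∈ {3}
|BC| ∈ {8}
|CD| ∈ {28}
|AC| ∈ [5, 11]
|BD| ∈ [20, 36]
|AD| ∈ [17, 39]

|AD| ∈ [17, 39]  (≈ [17.0000, 39.0000])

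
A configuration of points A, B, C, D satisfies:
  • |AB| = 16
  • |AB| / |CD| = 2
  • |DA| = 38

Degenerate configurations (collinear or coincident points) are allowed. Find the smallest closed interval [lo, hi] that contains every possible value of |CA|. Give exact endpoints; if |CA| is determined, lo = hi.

|CA| ∈ [30, 46]  (≈ [30.0000, 46.0000])

|AB| ∈ {16}
|AD| ∈ {38}
|CD| ∈ {8}
|BD| ∈ [22, 54]
|AC| ∈ [30, 46]
|BC| ∈ [14, 62]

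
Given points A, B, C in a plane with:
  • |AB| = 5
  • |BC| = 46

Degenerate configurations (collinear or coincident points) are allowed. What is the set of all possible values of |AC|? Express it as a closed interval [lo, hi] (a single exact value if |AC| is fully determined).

|AB| ∈ {5}
|BC| ∈ {46}
|AC| ∈ [41, 51]

|AC| ∈ [41, 51]  (≈ [41.0000, 51.0000])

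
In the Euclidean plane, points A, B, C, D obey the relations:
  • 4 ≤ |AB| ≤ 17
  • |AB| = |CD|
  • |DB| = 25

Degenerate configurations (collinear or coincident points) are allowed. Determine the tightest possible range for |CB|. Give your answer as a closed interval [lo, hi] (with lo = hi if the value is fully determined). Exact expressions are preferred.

|CB| ∈ [8, 42]  (≈ [8.0000, 42.0000])

|AB| ∈ [4, 17]
|BD| ∈ {25}
|CD| ∈ [4, 17]
|AD| ∈ [8, 42]
|BC| ∈ [8, 42]
|AC| ∈ [0, 59]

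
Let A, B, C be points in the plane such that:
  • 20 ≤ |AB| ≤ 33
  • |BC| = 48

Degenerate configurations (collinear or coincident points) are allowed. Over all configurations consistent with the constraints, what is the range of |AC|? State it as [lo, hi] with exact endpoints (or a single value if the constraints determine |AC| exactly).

|AC| ∈ [15, 81]  (≈ [15.0000, 81.0000])

|AB| ∈ [20, 33]
|BC| ∈ {48}
|AC| ∈ [15, 81]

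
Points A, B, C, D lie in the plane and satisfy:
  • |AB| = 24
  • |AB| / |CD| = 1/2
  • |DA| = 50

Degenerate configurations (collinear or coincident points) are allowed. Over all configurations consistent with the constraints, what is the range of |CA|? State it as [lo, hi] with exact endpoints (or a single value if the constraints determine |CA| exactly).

|AB| ∈ {24}
|AD| ∈ {50}
|CD| ∈ {48}
|BD| ∈ [26, 74]
|AC| ∈ [2, 98]
|BC| ∈ [0, 122]

|CA| ∈ [2, 98]  (≈ [2.0000, 98.0000])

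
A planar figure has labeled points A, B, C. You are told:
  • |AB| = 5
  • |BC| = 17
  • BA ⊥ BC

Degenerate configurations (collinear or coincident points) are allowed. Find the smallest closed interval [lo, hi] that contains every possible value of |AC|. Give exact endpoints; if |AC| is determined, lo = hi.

|AB| ∈ {5}
|BC| ∈ {17}
|AC| ∈ {√(314)}

|AC| = √(314)  (≈ 17.7200)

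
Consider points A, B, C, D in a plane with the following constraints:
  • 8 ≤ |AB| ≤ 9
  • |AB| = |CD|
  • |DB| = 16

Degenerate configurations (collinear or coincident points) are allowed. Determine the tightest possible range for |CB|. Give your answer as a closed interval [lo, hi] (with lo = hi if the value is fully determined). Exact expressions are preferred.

|AB| ∈ [8, 9]
|BD| ∈ {16}
|CD| ∈ [8, 9]
|AD| ∈ [7, 25]
|BC| ∈ [7, 25]
|AC| ∈ [0, 34]

|CB| ∈ [7, 25]  (≈ [7.0000, 25.0000])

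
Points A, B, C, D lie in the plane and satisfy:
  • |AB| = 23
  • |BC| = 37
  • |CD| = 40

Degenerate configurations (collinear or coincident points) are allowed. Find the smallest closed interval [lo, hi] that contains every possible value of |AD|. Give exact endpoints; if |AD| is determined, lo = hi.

|AB| ∈ {23}
|BC| ∈ {37}
|CD| ∈ {40}
|AC| ∈ [14, 60]
|BD| ∈ [3, 77]
|AD| ∈ [0, 100]

|AD| ∈ [0, 100]  (≈ [0.0000, 100.0000])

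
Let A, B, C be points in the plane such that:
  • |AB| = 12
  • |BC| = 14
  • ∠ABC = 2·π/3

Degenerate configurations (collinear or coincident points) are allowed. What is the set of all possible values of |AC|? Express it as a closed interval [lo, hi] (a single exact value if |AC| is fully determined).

|AB| ∈ {12}
|BC| ∈ {14}
|AC| ∈ {2·√(127)}

|AC| = 2·√(127)  (≈ 22.5389)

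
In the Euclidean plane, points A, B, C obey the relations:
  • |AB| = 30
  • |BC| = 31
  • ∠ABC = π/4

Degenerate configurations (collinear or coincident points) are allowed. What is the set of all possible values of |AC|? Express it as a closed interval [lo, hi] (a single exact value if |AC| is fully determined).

|AC| = √(1861 - 930·√(2))  (≈ 23.3620)

|AB| ∈ {30}
|BC| ∈ {31}
|AC| ∈ {√(1861 - 930·√(2))}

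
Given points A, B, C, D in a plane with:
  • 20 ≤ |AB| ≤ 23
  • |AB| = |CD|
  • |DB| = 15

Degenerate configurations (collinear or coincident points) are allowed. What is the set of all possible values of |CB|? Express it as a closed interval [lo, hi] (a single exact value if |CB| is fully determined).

|AB| ∈ [20, 23]
|BD| ∈ {15}
|CD| ∈ [20, 23]
|AD| ∈ [5, 38]
|BC| ∈ [5, 38]
|AC| ∈ [0, 61]

|CB| ∈ [5, 38]  (≈ [5.0000, 38.0000])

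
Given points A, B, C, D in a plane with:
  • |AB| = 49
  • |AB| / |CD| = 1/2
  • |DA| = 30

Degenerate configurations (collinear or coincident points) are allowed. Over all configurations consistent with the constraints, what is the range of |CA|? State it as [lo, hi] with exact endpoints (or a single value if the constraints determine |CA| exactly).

|AB| ∈ {49}
|AD| ∈ {30}
|CD| ∈ {98}
|BD| ∈ [19, 79]
|AC| ∈ [68, 128]
|BC| ∈ [19, 177]

|CA| ∈ [68, 128]  (≈ [68.0000, 128.0000])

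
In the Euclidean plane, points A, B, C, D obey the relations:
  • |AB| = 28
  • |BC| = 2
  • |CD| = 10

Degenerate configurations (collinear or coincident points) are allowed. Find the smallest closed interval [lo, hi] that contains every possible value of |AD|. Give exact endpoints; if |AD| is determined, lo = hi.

|AB| ∈ {28}
|BC| ∈ {2}
|CD| ∈ {10}
|AC| ∈ [26, 30]
|BD| ∈ [8, 12]
|AD| ∈ [16, 40]

|AD| ∈ [16, 40]  (≈ [16.0000, 40.0000])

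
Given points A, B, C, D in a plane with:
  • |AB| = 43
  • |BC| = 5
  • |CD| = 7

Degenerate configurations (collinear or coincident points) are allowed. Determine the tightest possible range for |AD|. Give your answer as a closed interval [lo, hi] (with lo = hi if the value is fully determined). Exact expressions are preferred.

|AD| ∈ [31, 55]  (≈ [31.0000, 55.0000])

|AB| ∈ {43}
|BC| ∈ {5}
|CD| ∈ {7}
|AC| ∈ [38, 48]
|BD| ∈ [2, 12]
|AD| ∈ [31, 55]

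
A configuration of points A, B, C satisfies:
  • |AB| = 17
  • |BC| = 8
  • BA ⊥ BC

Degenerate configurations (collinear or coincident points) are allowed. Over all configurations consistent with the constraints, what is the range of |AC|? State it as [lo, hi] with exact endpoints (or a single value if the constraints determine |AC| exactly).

|AB| ∈ {17}
|BC| ∈ {8}
|AC| ∈ {√(353)}

|AC| = √(353)  (≈ 18.7883)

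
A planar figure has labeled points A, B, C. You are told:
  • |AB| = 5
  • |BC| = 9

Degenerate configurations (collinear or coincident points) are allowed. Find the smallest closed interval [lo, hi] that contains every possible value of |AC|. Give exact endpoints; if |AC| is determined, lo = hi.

|AB| ∈ {5}
|BC| ∈ {9}
|AC| ∈ [4, 14]

|AC| ∈ [4, 14]  (≈ [4.0000, 14.0000])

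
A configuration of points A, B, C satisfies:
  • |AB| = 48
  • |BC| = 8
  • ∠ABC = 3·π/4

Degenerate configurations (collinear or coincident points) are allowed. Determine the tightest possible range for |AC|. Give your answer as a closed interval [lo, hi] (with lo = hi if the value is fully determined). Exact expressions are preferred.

|AB| ∈ {48}
|BC| ∈ {8}
|AC| ∈ {8·√(6·√(2) + 37)}

|AC| = 8·√(6·√(2) + 37)  (≈ 53.9542)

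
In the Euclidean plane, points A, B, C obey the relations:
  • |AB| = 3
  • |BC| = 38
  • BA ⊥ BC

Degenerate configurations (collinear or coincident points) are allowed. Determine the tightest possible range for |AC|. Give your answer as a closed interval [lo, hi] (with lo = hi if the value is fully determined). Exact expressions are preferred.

|AB| ∈ {3}
|BC| ∈ {38}
|AC| ∈ {√(1453)}

|AC| = √(1453)  (≈ 38.1182)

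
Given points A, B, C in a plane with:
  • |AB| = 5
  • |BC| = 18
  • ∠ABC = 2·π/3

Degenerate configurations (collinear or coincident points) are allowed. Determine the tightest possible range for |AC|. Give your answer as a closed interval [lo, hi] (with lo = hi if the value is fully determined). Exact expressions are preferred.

|AB| ∈ {5}
|BC| ∈ {18}
|AC| ∈ {√(439)}

|AC| = √(439)  (≈ 20.9523)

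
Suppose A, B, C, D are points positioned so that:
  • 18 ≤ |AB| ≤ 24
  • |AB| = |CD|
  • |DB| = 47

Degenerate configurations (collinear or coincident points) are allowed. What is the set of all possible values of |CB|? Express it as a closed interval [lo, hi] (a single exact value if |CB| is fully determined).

|AB| ∈ [18, 24]
|BD| ∈ {47}
|CD| ∈ [18, 24]
|AD| ∈ [23, 71]
|BC| ∈ [23, 71]
|AC| ∈ [0, 95]

|CB| ∈ [23, 71]  (≈ [23.0000, 71.0000])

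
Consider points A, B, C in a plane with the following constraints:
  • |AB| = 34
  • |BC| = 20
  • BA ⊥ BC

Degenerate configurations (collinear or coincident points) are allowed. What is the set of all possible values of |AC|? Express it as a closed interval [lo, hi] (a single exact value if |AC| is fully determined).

|AB| ∈ {34}
|BC| ∈ {20}
|AC| ∈ {2·√(389)}

|AC| = 2·√(389)  (≈ 39.4462)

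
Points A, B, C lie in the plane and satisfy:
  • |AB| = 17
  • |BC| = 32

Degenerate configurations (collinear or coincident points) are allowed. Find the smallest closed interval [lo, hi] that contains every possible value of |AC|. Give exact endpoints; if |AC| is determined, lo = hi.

|AC| ∈ [15, 49]  (≈ [15.0000, 49.0000])

|AB| ∈ {17}
|BC| ∈ {32}
|AC| ∈ [15, 49]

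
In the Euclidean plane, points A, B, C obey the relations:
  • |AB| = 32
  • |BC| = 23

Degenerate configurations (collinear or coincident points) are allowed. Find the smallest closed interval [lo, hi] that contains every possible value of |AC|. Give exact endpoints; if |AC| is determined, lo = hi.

|AB| ∈ {32}
|BC| ∈ {23}
|AC| ∈ [9, 55]

|AC| ∈ [9, 55]  (≈ [9.0000, 55.0000])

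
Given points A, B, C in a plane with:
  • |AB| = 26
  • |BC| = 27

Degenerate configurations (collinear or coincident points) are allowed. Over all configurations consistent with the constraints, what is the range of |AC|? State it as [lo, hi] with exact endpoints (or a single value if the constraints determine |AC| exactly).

|AB| ∈ {26}
|BC| ∈ {27}
|AC| ∈ [1, 53]

|AC| ∈ [1, 53]  (≈ [1.0000, 53.0000])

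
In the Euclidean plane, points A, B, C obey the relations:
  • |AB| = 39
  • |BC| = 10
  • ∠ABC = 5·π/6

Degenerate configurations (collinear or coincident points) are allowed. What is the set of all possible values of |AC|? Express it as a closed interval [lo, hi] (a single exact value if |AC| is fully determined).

|AB| ∈ {39}
|BC| ∈ {10}
|AC| ∈ {√(390·√(3) + 1621)}

|AC| = √(390·√(3) + 1621)  (≈ 47.9218)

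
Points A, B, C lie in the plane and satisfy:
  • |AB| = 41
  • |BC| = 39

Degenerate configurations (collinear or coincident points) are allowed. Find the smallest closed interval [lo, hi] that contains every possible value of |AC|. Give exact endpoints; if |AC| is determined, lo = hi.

|AC| ∈ [2, 80]  (≈ [2.0000, 80.0000])

|AB| ∈ {41}
|BC| ∈ {39}
|AC| ∈ [2, 80]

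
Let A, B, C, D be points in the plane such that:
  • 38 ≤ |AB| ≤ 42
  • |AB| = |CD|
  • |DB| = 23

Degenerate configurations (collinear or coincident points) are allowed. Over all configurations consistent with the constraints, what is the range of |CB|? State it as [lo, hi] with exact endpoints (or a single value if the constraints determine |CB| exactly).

|CB| ∈ [15, 65]  (≈ [15.0000, 65.0000])

|AB| ∈ [38, 42]
|BD| ∈ {23}
|CD| ∈ [38, 42]
|AD| ∈ [15, 65]
|BC| ∈ [15, 65]
|AC| ∈ [0, 107]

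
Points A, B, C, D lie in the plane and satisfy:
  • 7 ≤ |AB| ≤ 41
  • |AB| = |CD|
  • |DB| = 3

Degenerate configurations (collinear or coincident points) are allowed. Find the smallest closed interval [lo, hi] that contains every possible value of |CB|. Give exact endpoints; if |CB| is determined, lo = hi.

|CB| ∈ [4, 44]  (≈ [4.0000, 44.0000])

|AB| ∈ [7, 41]
|BD| ∈ {3}
|CD| ∈ [7, 41]
|AD| ∈ [4, 44]
|BC| ∈ [4, 44]
|AC| ∈ [0, 85]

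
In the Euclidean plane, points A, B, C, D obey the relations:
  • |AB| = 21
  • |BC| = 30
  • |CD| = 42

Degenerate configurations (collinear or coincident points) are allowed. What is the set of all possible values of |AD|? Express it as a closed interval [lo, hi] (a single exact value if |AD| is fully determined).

|AD| ∈ [0, 93]  (≈ [0.0000, 93.0000])

|AB| ∈ {21}
|BC| ∈ {30}
|CD| ∈ {42}
|AC| ∈ [9, 51]
|BD| ∈ [12, 72]
|AD| ∈ [0, 93]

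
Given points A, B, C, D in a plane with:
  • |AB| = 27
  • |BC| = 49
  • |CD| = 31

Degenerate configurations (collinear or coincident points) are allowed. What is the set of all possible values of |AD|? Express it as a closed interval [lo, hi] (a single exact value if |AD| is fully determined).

|AB| ∈ {27}
|BC| ∈ {49}
|CD| ∈ {31}
|AC| ∈ [22, 76]
|BD| ∈ [18, 80]
|AD| ∈ [0, 107]

|AD| ∈ [0, 107]  (≈ [0.0000, 107.0000])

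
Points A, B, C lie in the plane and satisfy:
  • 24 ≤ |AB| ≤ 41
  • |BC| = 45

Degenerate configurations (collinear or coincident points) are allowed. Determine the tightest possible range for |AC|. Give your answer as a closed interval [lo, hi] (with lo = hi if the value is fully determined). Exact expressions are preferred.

|AC| ∈ [4, 86]  (≈ [4.0000, 86.0000])

|AB| ∈ [24, 41]
|BC| ∈ {45}
|AC| ∈ [4, 86]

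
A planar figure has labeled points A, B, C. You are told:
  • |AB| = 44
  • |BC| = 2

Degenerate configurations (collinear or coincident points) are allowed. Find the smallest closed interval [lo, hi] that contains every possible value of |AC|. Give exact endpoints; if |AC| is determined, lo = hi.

|AC| ∈ [42, 46]  (≈ [42.0000, 46.0000])

|AB| ∈ {44}
|BC| ∈ {2}
|AC| ∈ [42, 46]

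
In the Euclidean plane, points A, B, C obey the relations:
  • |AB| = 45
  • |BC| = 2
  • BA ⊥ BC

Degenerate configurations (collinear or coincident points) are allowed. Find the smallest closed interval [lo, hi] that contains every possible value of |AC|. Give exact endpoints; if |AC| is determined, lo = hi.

|AB| ∈ {45}
|BC| ∈ {2}
|AC| ∈ {√(2029)}

|AC| = √(2029)  (≈ 45.0444)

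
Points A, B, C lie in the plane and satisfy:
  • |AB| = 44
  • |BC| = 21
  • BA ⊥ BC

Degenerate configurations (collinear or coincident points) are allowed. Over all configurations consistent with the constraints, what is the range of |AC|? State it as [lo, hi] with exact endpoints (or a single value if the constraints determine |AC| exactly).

|AC| = √(2377)  (≈ 48.7545)

|AB| ∈ {44}
|BC| ∈ {21}
|AC| ∈ {√(2377)}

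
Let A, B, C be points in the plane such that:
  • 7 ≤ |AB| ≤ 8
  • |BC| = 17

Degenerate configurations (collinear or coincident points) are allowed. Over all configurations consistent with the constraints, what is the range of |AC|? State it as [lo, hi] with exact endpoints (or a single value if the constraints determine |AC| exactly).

|AC| ∈ [9, 25]  (≈ [9.0000, 25.0000])

|AB| ∈ [7, 8]
|BC| ∈ {17}
|AC| ∈ [9, 25]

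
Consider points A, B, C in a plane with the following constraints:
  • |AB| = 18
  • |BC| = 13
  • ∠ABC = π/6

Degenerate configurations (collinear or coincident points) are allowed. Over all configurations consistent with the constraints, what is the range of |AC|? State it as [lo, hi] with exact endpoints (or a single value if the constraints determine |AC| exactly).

|AB| ∈ {18}
|BC| ∈ {13}
|AC| ∈ {√(493 - 234·√(3))}

|AC| = √(493 - 234·√(3))  (≈ 9.3648)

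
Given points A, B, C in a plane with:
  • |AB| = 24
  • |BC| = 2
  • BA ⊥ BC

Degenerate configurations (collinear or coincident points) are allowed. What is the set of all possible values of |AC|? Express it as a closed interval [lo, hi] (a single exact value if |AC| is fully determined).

|AB| ∈ {24}
|BC| ∈ {2}
|AC| ∈ {2·√(145)}

|AC| = 2·√(145)  (≈ 24.0832)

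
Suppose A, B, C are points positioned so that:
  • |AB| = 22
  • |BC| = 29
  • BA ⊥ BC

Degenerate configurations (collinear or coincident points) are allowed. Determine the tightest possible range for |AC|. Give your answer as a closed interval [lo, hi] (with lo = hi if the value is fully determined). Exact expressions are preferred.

|AC| = 5·√(53)  (≈ 36.4005)

|AB| ∈ {22}
|BC| ∈ {29}
|AC| ∈ {5·√(53)}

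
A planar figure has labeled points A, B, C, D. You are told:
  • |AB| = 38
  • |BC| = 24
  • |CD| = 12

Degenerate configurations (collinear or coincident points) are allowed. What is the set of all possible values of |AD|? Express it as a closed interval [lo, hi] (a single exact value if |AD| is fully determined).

|AB| ∈ {38}
|BC| ∈ {24}
|CD| ∈ {12}
|AC| ∈ [14, 62]
|BD| ∈ [12, 36]
|AD| ∈ [2, 74]

|AD| ∈ [2, 74]  (≈ [2.0000, 74.0000])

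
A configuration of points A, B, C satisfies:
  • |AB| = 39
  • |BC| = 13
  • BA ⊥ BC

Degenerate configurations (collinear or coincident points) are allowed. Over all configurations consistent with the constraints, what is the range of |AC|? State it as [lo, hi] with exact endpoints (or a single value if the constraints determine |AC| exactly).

|AC| = 13·√(10)  (≈ 41.1096)

|AB| ∈ {39}
|BC| ∈ {13}
|AC| ∈ {13·√(10)}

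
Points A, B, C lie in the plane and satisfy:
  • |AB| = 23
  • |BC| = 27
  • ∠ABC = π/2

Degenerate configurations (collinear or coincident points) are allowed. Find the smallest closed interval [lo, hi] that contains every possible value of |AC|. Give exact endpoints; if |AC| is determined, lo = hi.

|AB| ∈ {23}
|BC| ∈ {27}
|AC| ∈ {√(1258)}

|AC| = √(1258)  (≈ 35.4683)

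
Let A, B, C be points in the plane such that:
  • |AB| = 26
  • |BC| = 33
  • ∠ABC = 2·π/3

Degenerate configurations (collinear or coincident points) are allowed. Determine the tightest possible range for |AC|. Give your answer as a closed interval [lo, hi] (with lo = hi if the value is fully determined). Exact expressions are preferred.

|AB| ∈ {26}
|BC| ∈ {33}
|AC| ∈ {√(2623)}

|AC| = √(2623)  (≈ 51.2152)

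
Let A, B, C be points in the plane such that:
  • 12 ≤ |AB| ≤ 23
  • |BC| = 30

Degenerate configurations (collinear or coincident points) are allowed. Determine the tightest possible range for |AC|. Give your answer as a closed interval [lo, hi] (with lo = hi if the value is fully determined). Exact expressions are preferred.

|AB| ∈ [12, 23]
|BC| ∈ {30}
|AC| ∈ [7, 53]

|AC| ∈ [7, 53]  (≈ [7.0000, 53.0000])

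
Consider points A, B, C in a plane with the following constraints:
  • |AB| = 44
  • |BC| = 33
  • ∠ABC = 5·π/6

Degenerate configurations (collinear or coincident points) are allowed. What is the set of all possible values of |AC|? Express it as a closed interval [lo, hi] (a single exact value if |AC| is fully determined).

|AB| ∈ {44}
|BC| ∈ {33}
|AC| ∈ {11·√(12·√(3) + 25)}

|AC| = 11·√(12·√(3) + 25)  (≈ 74.4308)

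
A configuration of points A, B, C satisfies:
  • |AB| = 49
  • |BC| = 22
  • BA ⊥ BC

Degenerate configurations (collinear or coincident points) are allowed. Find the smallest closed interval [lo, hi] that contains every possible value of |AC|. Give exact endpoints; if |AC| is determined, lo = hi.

|AC| = √(2885)  (≈ 53.7122)

|AB| ∈ {49}
|BC| ∈ {22}
|AC| ∈ {√(2885)}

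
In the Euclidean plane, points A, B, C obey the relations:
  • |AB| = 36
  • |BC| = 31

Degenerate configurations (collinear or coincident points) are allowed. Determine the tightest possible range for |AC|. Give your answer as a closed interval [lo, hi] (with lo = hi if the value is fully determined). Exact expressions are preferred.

|AC| ∈ [5, 67]  (≈ [5.0000, 67.0000])

|AB| ∈ {36}
|BC| ∈ {31}
|AC| ∈ [5, 67]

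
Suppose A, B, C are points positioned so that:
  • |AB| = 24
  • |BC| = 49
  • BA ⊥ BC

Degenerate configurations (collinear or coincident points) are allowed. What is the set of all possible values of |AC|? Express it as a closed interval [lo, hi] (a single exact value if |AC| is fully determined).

|AC| = √(2977)  (≈ 54.5619)

|AB| ∈ {24}
|BC| ∈ {49}
|AC| ∈ {√(2977)}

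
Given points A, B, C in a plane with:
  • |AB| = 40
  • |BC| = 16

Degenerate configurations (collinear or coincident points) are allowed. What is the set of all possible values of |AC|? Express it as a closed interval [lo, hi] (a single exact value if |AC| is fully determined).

|AB| ∈ {40}
|BC| ∈ {16}
|AC| ∈ [24, 56]

|AC| ∈ [24, 56]  (≈ [24.0000, 56.0000])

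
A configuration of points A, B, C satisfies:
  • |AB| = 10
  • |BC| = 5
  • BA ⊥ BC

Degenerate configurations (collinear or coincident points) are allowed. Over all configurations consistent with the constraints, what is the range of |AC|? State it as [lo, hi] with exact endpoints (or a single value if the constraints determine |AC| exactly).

|AB| ∈ {10}
|BC| ∈ {5}
|AC| ∈ {5·√(5)}

|AC| = 5·√(5)  (≈ 11.1803)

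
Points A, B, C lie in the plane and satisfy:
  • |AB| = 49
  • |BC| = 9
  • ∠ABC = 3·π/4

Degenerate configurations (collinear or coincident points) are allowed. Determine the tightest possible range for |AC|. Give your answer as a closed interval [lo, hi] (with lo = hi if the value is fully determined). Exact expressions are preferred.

|AB| ∈ {49}
|BC| ∈ {9}
|AC| ∈ {√(441·√(2) + 2482)}

|AC| = √(441·√(2) + 2482)  (≈ 55.7285)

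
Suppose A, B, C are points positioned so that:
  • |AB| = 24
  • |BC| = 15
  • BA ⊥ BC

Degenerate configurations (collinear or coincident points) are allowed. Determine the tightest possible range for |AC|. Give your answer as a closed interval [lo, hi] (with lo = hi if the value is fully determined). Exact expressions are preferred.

|AB| ∈ {24}
|BC| ∈ {15}
|AC| ∈ {3·√(89)}

|AC| = 3·√(89)  (≈ 28.3019)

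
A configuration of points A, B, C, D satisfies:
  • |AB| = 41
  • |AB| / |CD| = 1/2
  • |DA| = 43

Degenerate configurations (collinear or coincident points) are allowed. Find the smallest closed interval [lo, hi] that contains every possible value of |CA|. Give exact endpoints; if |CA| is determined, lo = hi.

|CA| ∈ [39, 125]  (≈ [39.0000, 125.0000])

|AB| ∈ {41}
|AD| ∈ {43}
|CD| ∈ {82}
|BD| ∈ [2, 84]
|AC| ∈ [39, 125]
|BC| ∈ [0, 166]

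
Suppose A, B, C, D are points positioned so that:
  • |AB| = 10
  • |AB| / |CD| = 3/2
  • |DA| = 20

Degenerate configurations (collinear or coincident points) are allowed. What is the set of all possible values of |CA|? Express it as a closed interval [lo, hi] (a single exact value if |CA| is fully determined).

|CA| ∈ [40/3, 80/3]  (≈ [13.3333, 26.6667])

|AB| ∈ {10}
|AD| ∈ {20}
|CD| ∈ {20/3}
|BD| ∈ [10, 30]
|AC| ∈ [40/3, 80/3]
|BC| ∈ [10/3, 110/3]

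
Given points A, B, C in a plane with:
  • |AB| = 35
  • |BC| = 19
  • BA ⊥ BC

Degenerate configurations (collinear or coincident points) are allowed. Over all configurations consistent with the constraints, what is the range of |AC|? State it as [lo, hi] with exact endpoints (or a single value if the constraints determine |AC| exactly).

|AB| ∈ {35}
|BC| ∈ {19}
|AC| ∈ {√(1586)}

|AC| = √(1586)  (≈ 39.8246)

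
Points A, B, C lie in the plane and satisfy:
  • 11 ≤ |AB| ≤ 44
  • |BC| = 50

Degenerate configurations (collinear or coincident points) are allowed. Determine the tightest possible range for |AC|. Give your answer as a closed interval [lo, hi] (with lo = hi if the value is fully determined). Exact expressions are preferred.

|AC| ∈ [6, 94]  (≈ [6.0000, 94.0000])

|AB| ∈ [11, 44]
|BC| ∈ {50}
|AC| ∈ [6, 94]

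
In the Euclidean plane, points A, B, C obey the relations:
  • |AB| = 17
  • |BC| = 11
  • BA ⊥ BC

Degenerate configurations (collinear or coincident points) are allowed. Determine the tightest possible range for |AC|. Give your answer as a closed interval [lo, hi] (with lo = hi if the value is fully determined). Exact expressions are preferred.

|AC| = √(410)  (≈ 20.2485)

|AB| ∈ {17}
|BC| ∈ {11}
|AC| ∈ {√(410)}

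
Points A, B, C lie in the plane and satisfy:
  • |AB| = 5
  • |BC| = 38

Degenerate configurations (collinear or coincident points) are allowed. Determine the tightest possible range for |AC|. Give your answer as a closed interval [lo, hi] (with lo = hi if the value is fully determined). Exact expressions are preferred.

|AB| ∈ {5}
|BC| ∈ {38}
|AC| ∈ [33, 43]

|AC| ∈ [33, 43]  (≈ [33.0000, 43.0000])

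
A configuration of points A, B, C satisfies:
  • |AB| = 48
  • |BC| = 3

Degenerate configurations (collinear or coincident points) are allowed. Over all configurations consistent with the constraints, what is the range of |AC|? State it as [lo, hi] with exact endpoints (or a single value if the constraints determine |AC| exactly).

|AB| ∈ {48}
|BC| ∈ {3}
|AC| ∈ [45, 51]

|AC| ∈ [45, 51]  (≈ [45.0000, 51.0000])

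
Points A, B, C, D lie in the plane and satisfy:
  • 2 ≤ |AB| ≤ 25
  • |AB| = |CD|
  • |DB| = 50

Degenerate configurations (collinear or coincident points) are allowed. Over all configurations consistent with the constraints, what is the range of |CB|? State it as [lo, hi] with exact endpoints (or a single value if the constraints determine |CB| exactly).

|CB| ∈ [25, 75]  (≈ [25.0000, 75.0000])

|AB| ∈ [2, 25]
|BD| ∈ {50}
|CD| ∈ [2, 25]
|AD| ∈ [25, 75]
|BC| ∈ [25, 75]
|AC| ∈ [0, 100]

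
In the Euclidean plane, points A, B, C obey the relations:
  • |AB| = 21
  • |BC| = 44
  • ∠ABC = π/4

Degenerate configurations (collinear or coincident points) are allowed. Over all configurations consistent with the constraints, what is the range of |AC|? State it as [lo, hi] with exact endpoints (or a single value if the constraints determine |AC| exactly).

|AC| = √(2377 - 924·√(2))  (≈ 32.7149)

|AB| ∈ {21}
|BC| ∈ {44}
|AC| ∈ {√(2377 - 924·√(2))}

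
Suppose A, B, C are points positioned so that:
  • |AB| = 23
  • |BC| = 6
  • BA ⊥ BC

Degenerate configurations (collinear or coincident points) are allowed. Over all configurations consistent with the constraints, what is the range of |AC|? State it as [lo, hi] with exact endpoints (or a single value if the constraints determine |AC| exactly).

|AC| = √(565)  (≈ 23.7697)

|AB| ∈ {23}
|BC| ∈ {6}
|AC| ∈ {√(565)}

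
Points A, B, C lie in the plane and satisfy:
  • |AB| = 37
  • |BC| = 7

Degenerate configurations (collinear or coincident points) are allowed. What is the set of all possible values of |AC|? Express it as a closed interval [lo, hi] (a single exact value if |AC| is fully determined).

|AC| ∈ [30, 44]  (≈ [30.0000, 44.0000])

|AB| ∈ {37}
|BC| ∈ {7}
|AC| ∈ [30, 44]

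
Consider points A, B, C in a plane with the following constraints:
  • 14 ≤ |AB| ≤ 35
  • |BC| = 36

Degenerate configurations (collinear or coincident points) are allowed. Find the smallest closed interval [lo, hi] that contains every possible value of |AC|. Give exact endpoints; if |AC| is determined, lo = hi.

|AB| ∈ [14, 35]
|BC| ∈ {36}
|AC| ∈ [1, 71]

|AC| ∈ [1, 71]  (≈ [1.0000, 71.0000])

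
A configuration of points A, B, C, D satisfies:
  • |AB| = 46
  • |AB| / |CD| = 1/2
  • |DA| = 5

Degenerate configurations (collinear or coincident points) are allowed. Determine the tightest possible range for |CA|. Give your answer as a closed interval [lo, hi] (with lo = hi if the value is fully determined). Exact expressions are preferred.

|AB| ∈ {46}
|AD| ∈ {5}
|CD| ∈ {92}
|BD| ∈ [41, 51]
|AC| ∈ [87, 97]
|BC| ∈ [41, 143]

|CA| ∈ [87, 97]  (≈ [87.0000, 97.0000])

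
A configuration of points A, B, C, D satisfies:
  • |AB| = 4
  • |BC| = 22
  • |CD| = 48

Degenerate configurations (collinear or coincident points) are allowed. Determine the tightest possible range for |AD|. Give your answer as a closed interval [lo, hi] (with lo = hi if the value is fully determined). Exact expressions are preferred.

|AD| ∈ [22, 74]  (≈ [22.0000, 74.0000])

|AB| ∈ {4}
|BC| ∈ {22}
|CD| ∈ {48}
|AC| ∈ [18, 26]
|BD| ∈ [26, 70]
|AD| ∈ [22, 74]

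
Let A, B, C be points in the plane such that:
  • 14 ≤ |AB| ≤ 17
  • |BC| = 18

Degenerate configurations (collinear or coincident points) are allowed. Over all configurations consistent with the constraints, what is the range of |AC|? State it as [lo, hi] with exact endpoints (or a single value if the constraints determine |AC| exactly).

|AC| ∈ [1, 35]  (≈ [1.0000, 35.0000])

|AB| ∈ [14, 17]
|BC| ∈ {18}
|AC| ∈ [1, 35]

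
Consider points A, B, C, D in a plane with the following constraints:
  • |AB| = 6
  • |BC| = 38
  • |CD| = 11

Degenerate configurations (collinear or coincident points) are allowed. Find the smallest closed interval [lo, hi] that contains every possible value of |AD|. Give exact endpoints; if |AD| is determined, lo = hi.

|AD| ∈ [21, 55]  (≈ [21.0000, 55.0000])

|AB| ∈ {6}
|BC| ∈ {38}
|CD| ∈ {11}
|AC| ∈ [32, 44]
|BD| ∈ [27, 49]
|AD| ∈ [21, 55]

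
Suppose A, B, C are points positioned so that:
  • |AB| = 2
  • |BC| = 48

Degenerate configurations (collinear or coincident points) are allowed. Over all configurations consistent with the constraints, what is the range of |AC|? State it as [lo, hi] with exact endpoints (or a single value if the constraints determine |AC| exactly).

|AC| ∈ [46, 50]  (≈ [46.0000, 50.0000])

|AB| ∈ {2}
|BC| ∈ {48}
|AC| ∈ [46, 50]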